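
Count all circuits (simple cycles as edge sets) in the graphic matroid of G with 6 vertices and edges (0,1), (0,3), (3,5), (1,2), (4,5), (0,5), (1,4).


A circuit in a graphic matroid = edge set of a simple cycle.
G has 6 vertices and 7 edges.
Enumerating all minimal edge subsets forming cycles...
Total circuits found: 3.

3


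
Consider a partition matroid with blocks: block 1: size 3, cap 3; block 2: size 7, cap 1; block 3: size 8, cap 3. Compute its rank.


Rank of a partition matroid = sum of min(|Si|, ci) for each block.
= min(3,3) + min(7,1) + min(8,3)
= 3 + 1 + 3
= 7.

7


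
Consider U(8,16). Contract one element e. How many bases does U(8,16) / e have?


Contracting e from U(8,16) gives U(7,15).
Bases of U(7,15) = (15 choose 7) = 6435.

6435


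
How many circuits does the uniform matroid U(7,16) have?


In U(7,16), circuits are the (8)-element subsets.
Any set of 8 elements is dependent, and removing any one element gives
an independent set of size 7, so it is a minimal dependent set.
Number of circuits = C(16,8) = 16! / (8! * 8!) = 12870.

12870


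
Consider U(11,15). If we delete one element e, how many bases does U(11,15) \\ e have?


Deleting e from U(11,15) gives U(11,14) since n > r.
Bases of U(11,14) = (14 choose 11) = 364.

364


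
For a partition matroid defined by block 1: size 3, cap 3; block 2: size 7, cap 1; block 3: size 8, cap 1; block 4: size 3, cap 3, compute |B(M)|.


A basis picks exactly ci elements from block i.
Number of bases = product of C(|Si|, ci).
= C(3,3) * C(7,1) * C(8,1) * C(3,3)
= 1 * 7 * 8 * 1
= 56.

56


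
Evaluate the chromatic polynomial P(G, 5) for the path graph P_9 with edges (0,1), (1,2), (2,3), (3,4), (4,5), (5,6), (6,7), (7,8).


P(P_9, k) = k * (k-1)^(8).
P(5) = 5 * 4^8 = 5 * 65536 = 327680.

327680


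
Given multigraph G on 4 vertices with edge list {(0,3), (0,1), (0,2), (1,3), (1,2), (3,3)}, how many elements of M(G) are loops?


In a graphic matroid, a loop is a self-loop edge (u,u) with rank 0.
Examining all 6 edges for self-loops...
Self-loops found: (3,3)
Number of loops = 1.

1


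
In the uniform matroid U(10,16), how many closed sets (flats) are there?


Flats of U(10,16): every subset of size < 10 is a flat, plus E itself.
Count = C(16,0) + C(16,1) + C(16,2) + C(16,3) + C(16,4) + C(16,5) + C(16,6) + C(16,7) + C(16,8) + C(16,9) + 1
     = 1 + 16 + 120 + 560 + 1820 + 4368 + 8008 + 11440 + 12870 + 11440 + 1
     = 50644.

50644


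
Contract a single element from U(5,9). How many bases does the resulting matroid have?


Contracting e from U(5,9) gives U(4,8).
Bases of U(4,8) = C(8,4) = (8 * 7 * 6 * 5) / (1 * 2 * 3 * 4) = 70.

70


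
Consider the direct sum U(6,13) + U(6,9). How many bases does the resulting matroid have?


Bases of a direct sum M1 + M2: |B| = |B(M1)| * |B(M2)|.
|B(U(6,13))| = C(13,6) = 1716.
|B(U(6,9))| = C(9,6) = 84.
Total bases = 1716 * 84 = 144144.

144144


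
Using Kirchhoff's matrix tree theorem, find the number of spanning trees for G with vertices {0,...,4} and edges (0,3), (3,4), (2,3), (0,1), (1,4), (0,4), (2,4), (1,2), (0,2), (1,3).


By Kirchhoff's matrix tree theorem, the number of spanning trees equals
the determinant of any cofactor of the Laplacian matrix L.
G has 5 vertices and 10 edges.
Computing the (4 x 4) cofactor determinant gives 125.

125


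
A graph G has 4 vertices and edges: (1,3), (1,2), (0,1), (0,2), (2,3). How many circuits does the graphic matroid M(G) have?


A circuit in a graphic matroid = edge set of a simple cycle.
G has 4 vertices and 5 edges.
Enumerating all minimal edge subsets forming cycles...
Total circuits found: 3.

3


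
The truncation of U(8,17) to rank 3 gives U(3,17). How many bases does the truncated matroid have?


Truncating U(8,17) to rank 3 gives U(3,17).
Bases of U(3,17) are all 3-element subsets of 17 elements.
Number of bases = C(17,3) = 17! / (3! * 14!) = 680.

680


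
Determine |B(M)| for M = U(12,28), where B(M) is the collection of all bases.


Bases of U(12,28) are all 12-element subsets of the 28-element ground set.
Number of bases = C(28,12).
C(28,12) = 30421755.

30421755


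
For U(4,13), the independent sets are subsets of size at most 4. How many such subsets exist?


Independent sets of U(4,13) are all subsets of size <= 4.
Count = C(13,0) + C(13,1) + C(13,2) + C(13,3) + C(13,4)
     = 1 + 13 + 78 + 286 + 715
     = 1093.

1093


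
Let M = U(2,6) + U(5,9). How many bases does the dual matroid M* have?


(M1+M2)* = M1* + M2*.
M1* = U(4,6), bases: C(6,4) = 15.
M2* = U(4,9), bases: C(9,4) = 126.
|B(M*)| = 15 * 126 = 1890.

1890


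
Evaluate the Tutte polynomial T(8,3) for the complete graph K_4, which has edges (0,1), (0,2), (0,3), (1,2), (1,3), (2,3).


T(K_4; x,y) = x^3 + 3x^2 + 4xy + 2x + y^3 + 3y^2 + 2y.
Substituting x=8, y=3:
= 512 + 192 + 96 + 16 + 27 + 27 + 6
= 876.

876


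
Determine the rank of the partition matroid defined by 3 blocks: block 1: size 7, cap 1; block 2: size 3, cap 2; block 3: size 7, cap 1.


Rank of a partition matroid = sum of min(|Si|, ci) for each block.
= min(7,1) + min(3,2) + min(7,1)
= 1 + 2 + 1
= 4.

4


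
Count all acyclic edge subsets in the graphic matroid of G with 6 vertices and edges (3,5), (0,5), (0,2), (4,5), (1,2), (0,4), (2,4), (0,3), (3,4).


An independent set in a graphic matroid is an acyclic edge subset.
G has 6 vertices and 9 edges.
Enumerate all 2^9 = 512 subsets, checking for acyclicity.
Total independent sets = 256.

256


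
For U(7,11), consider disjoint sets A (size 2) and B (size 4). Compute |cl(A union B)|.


|A union B| = 2 + 4 = 6 (disjoint).
In U(7,11), cl(S) = S if |S| < 7, else cl(S) = E.
Since 6 < 7, cl(A union B) = A union B.
|cl(A union B)| = 6.

6


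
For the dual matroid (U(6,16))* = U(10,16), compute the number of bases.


The dual of U(r,n) is U(n-r, n) = U(10,16).
Bases of U(10,16) are all (10)-element subsets.
|B(M*)| = (16 choose 10) = 8008.

8008


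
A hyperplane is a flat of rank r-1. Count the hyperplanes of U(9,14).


Hyperplanes of U(9,14) are flats of rank 8.
In a uniform matroid, these are exactly the (8)-element subsets.
Count = (14 choose 8) = 3003.

3003


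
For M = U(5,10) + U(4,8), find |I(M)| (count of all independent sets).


For a direct sum, |I(M1+M2)| = |I(M1)| * |I(M2)|.
|I(U(5,10))| = sum C(10,k) for k=0..5 = 638.
|I(U(4,8))| = sum C(8,k) for k=0..4 = 163.
Total = 638 * 163 = 103994.

103994


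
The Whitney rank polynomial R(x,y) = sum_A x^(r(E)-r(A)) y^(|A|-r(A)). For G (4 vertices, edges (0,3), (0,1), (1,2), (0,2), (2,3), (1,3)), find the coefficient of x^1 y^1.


R(x,y) = sum over A in 2^E of x^(r(E)-r(A)) * y^(|A|-r(A)).
G has 4 vertices, 6 edges. r(E) = 3.
Enumerate all 2^6 = 64 subsets.
Count subsets with r(E)-r(A)=1 and |A|-r(A)=1: 4.

4


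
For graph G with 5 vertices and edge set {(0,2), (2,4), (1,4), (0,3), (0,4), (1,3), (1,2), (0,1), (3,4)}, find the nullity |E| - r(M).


Cycle rank (nullity) = |E| - r(M) = |E| - (|V| - c).
|E| = 9, |V| = 5, c = 1.
Nullity = 9 - (5 - 1) = 9 - 4 = 5.

5


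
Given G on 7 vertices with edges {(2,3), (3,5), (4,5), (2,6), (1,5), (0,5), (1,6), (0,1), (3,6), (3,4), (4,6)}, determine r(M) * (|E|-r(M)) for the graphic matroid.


r(M) = |V| - c = 7 - 1 = 6.
nullity = |E| - r(M) = 11 - 6 = 5.
Product = 6 * 5 = 30.

30


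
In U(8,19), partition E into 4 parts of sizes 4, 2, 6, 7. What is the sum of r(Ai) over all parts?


r(Ai) = min(|Ai|, 8) for each part.
Sum = min(4,8) + min(2,8) + min(6,8) + min(7,8)
    = 4 + 2 + 6 + 7
    = 19.

19


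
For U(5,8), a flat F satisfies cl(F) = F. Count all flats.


Flats of U(5,8): every subset of size < 5 is a flat, plus E itself.
Count = (8 choose 0) + (8 choose 1) + (8 choose 2) + (8 choose 3) + (8 choose 4) + 1
     = 1 + 8 + 28 + 56 + 70 + 1
     = 164.

164


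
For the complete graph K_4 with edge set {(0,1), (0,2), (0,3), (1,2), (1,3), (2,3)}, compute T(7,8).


T(K_4; x,y) = x^3 + 3x^2 + 4xy + 2x + y^3 + 3y^2 + 2y.
Substituting x=7, y=8:
= 343 + 147 + 224 + 14 + 512 + 192 + 16
= 1448.

1448


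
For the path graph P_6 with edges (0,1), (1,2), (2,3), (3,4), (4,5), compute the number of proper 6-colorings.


P(P_6, k) = k * (k-1)^(5).
P(6) = 6 * 5^5 = 6 * 3125 = 18750.

18750


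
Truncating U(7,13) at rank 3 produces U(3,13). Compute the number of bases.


Truncating U(7,13) to rank 3 gives U(3,13).
Bases of U(3,13) are all 3-element subsets of 13 elements.
Number of bases = C(13,3) = 13! / (3! * 10!) = 286.

286


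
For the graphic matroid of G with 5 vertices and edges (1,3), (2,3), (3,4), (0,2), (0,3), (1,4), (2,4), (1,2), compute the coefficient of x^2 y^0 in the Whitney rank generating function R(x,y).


R(x,y) = sum over A in 2^E of x^(r(E)-r(A)) * y^(|A|-r(A)).
G has 5 vertices, 8 edges. r(E) = 4.
Enumerate all 2^8 = 256 subsets.
Count subsets with r(E)-r(A)=2 and |A|-r(A)=0: 28.

28


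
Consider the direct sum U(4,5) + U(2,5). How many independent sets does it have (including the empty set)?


For a direct sum, |I(M1+M2)| = |I(M1)| * |I(M2)|.
|I(U(4,5))| = sum C(5,k) for k=0..4 = 31.
|I(U(2,5))| = sum C(5,k) for k=0..2 = 16.
Total = 31 * 16 = 496.

496


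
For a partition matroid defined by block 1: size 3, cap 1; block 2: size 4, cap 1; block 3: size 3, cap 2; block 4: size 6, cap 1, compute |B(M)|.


A basis picks exactly ci elements from block i.
Number of bases = product of C(|Si|, ci).
= C(3,1) * C(4,1) * C(3,2) * C(6,1)
= 3 * 4 * 3 * 6
= 216.

216


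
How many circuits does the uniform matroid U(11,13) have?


In U(11,13), circuits are the (12)-element subsets.
Any set of 12 elements is dependent, and removing any one element gives
an independent set of size 11, so it is a minimal dependent set.
Number of circuits = C(13,12) = 13! / (12! * 1!) = 13.

13


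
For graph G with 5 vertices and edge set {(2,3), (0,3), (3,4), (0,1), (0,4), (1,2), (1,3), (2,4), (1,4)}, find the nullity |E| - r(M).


Cycle rank (nullity) = |E| - r(M) = |E| - (|V| - c).
|E| = 9, |V| = 5, c = 1.
Nullity = 9 - (5 - 1) = 9 - 4 = 5.

5


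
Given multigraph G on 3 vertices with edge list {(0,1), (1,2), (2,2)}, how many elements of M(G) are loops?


In a graphic matroid, a loop is a self-loop edge (u,u) with rank 0.
Examining all 3 edges for self-loops...
Self-loops found: (2,2)
Number of loops = 1.

1


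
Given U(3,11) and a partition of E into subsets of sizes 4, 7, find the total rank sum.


r(Ai) = min(|Ai|, 3) for each part.
Sum = min(4,3) + min(7,3)
    = 3 + 3
    = 6.

6


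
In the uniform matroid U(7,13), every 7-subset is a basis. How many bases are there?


Bases of U(7,13) are all 7-element subsets of the 13-element ground set.
Number of bases = C(13,7).
C(13,7) = 1716.

1716


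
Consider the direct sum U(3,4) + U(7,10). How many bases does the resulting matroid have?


Bases of a direct sum M1 + M2: |B| = |B(M1)| * |B(M2)|.
|B(U(3,4))| = C(4,3) = 4.
|B(U(7,10))| = C(10,7) = 120.
Total bases = 4 * 120 = 480.

480


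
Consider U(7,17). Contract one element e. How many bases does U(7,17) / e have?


Contracting e from U(7,17) gives U(6,16).
Bases of U(6,16) = C(16,6) = 8008.

8008


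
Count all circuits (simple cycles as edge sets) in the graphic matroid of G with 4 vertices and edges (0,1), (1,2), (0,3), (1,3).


A circuit in a graphic matroid = edge set of a simple cycle.
G has 4 vertices and 4 edges.
Enumerating all minimal edge subsets forming cycles...
Total circuits found: 1.

1


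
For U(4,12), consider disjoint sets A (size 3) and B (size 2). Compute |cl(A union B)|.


|A union B| = 3 + 2 = 5 (disjoint).
In U(4,12), cl(S) = S if |S| < 4, else cl(S) = E.
Since 5 >= 4, cl(A union B) = E.
|cl(A union B)| = 12.

12


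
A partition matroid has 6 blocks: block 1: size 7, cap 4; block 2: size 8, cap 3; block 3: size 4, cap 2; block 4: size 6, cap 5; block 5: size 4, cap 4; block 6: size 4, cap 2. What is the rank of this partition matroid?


Rank of a partition matroid = sum of min(|Si|, ci) for each block.
= min(7,4) + min(8,3) + min(4,2) + min(6,5) + min(4,4) + min(4,2)
= 4 + 3 + 2 + 5 + 4 + 2
= 20.

20


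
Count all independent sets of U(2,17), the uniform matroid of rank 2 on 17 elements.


Independent sets of U(2,17) are all subsets of size <= 2.
Count = (17 choose 0) + (17 choose 1) + (17 choose 2)
     = 1 + 17 + 136
     = 154.

154


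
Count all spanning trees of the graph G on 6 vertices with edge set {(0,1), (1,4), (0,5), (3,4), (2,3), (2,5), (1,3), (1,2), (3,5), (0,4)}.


By Kirchhoff's matrix tree theorem, the number of spanning trees equals
the determinant of any cofactor of the Laplacian matrix L.
G has 6 vertices and 10 edges.
Computing the (5 x 5) cofactor determinant gives 130.

130


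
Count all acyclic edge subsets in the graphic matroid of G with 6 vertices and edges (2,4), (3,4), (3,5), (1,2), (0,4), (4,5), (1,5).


An independent set in a graphic matroid is an acyclic edge subset.
G has 6 vertices and 7 edges.
Enumerate all 2^7 = 128 subsets, checking for acyclicity.
Total independent sets = 104.

104


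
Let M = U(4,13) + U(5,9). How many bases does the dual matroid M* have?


(M1+M2)* = M1* + M2*.
M1* = U(9,13), bases: C(13,9) = 715.
M2* = U(4,9), bases: C(9,4) = 126.
|B(M*)| = 715 * 126 = 90090.

90090


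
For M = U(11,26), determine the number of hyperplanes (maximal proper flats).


Hyperplanes of U(11,26) are flats of rank 10.
In a uniform matroid, these are exactly the (10)-element subsets.
Count = (26 choose 10) = 5311735.

5311735


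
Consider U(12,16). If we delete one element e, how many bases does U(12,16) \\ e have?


Deleting e from U(12,16) gives U(12,15) since n > r.
Bases of U(12,15) = C(15,12) = 455.

455


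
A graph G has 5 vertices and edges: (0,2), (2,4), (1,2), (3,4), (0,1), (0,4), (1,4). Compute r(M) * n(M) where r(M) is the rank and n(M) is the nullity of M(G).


r(M) = |V| - c = 5 - 1 = 4.
nullity = |E| - r(M) = 7 - 4 = 3.
Product = 4 * 3 = 12.

12


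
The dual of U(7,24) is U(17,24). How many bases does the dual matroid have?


The dual of U(r,n) is U(n-r, n) = U(17,24).
Bases of U(17,24) are all (17)-element subsets.
|B(M*)| = (24 choose 17) = 346104.

346104


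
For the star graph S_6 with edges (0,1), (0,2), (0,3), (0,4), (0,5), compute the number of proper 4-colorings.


P(tree, k) = k * (k-1)^(5) for any tree on 6 vertices.
P(4) = 4 * 3^5 = 4 * 243 = 972.

972


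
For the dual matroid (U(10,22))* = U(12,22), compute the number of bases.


The dual of U(r,n) is U(n-r, n) = U(12,22).
Bases of U(12,22) are all (12)-element subsets.
|B(M*)| = C(22,12) = 22! / (12! * 10!) = 646646.

646646


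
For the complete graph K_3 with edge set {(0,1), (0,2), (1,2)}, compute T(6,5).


T(K_3; x,y) = x^2 + x + y.
T(6,5) = 36 + 6 + 5 = 47.

47


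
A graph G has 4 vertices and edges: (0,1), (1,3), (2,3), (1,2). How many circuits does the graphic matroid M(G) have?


A circuit in a graphic matroid = edge set of a simple cycle.
G has 4 vertices and 4 edges.
Enumerating all minimal edge subsets forming cycles...
Total circuits found: 1.

1


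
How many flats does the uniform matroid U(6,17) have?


Flats of U(6,17): every subset of size < 6 is a flat, plus E itself.
Count = (17 choose 0) + (17 choose 1) + (17 choose 2) + (17 choose 3) + (17 choose 4) + (17 choose 5) + 1
     = 1 + 17 + 136 + 680 + 2380 + 6188 + 1
     = 9403.

9403


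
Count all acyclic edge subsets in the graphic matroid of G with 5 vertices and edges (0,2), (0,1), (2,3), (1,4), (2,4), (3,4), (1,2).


An independent set in a graphic matroid is an acyclic edge subset.
G has 5 vertices and 7 edges.
Enumerate all 2^7 = 128 subsets, checking for acyclicity.
Total independent sets = 82.

82


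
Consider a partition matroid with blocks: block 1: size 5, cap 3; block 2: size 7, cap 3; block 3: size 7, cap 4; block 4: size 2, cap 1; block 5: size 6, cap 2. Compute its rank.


Rank of a partition matroid = sum of min(|Si|, ci) for each block.
= min(5,3) + min(7,3) + min(7,4) + min(2,1) + min(6,2)
= 3 + 3 + 4 + 1 + 2
= 13.

13


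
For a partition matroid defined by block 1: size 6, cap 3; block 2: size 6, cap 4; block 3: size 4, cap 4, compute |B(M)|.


A basis picks exactly ci elements from block i.
Number of bases = product of C(|Si|, ci).
= C(6,3) * C(6,4) * C(4,4)
= 20 * 15 * 1
= 300.

300


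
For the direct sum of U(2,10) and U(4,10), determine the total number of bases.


Bases of a direct sum M1 + M2: |B| = |B(M1)| * |B(M2)|.
|B(U(2,10))| = C(10,2) = 45.
|B(U(4,10))| = C(10,4) = 210.
Total bases = 45 * 210 = 9450.

9450


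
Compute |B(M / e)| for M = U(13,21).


Contracting e from U(13,21) gives U(12,20).
Bases of U(12,20) = C(20,12) = 125970.

125970


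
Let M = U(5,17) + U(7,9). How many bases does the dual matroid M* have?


(M1+M2)* = M1* + M2*.
M1* = U(12,17), bases: C(17,12) = 6188.
M2* = U(2,9), bases: C(9,2) = 36.
|B(M*)| = 6188 * 36 = 222768.

222768


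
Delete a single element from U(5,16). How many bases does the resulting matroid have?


Deleting e from U(5,16) gives U(5,15) since n > r.
Bases of U(5,15) = C(15,5) = 15! / (5! * 10!) = 3003.

3003


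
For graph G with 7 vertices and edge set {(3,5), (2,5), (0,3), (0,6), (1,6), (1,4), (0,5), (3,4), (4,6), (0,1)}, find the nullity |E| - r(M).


Cycle rank (nullity) = |E| - r(M) = |E| - (|V| - c).
|E| = 10, |V| = 7, c = 1.
Nullity = 10 - (7 - 1) = 10 - 6 = 4.

4


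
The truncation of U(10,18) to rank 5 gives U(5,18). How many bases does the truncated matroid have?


Truncating U(10,18) to rank 5 gives U(5,18).
Bases of U(5,18) are all 5-element subsets of 18 elements.
Number of bases = (18 choose 5) = 8568.

8568


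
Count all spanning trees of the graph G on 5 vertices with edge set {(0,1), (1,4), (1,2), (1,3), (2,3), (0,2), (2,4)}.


By Kirchhoff's matrix tree theorem, the number of spanning trees equals
the determinant of any cofactor of the Laplacian matrix L.
G has 5 vertices and 7 edges.
Computing the (4 x 4) cofactor determinant gives 20.

20


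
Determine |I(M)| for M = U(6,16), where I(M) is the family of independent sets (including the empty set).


Independent sets of U(6,16) are all subsets of size <= 6.
Count = C(16,0) + C(16,1) + C(16,2) + C(16,3) + C(16,4) + C(16,5) + C(16,6)
     = 1 + 16 + 120 + 560 + 1820 + 4368 + 8008
     = 14893.

14893


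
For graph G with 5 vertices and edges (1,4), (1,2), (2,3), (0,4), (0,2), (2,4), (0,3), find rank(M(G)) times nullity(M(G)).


r(M) = |V| - c = 5 - 1 = 4.
nullity = |E| - r(M) = 7 - 4 = 3.
Product = 4 * 3 = 12.

12


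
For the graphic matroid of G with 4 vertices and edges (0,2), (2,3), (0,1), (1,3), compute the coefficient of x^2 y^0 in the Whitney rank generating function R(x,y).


R(x,y) = sum over A in 2^E of x^(r(E)-r(A)) * y^(|A|-r(A)).
G has 4 vertices, 4 edges. r(E) = 3.
Enumerate all 2^4 = 16 subsets.
Count subsets with r(E)-r(A)=2 and |A|-r(A)=0: 4.

4


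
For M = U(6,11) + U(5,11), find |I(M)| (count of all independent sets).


For a direct sum, |I(M1+M2)| = |I(M1)| * |I(M2)|.
|I(U(6,11))| = sum C(11,k) for k=0..6 = 1486.
|I(U(5,11))| = sum C(11,k) for k=0..5 = 1024.
Total = 1486 * 1024 = 1521664.

1521664


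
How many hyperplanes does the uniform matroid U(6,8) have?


Hyperplanes of U(6,8) are flats of rank 5.
In a uniform matroid, these are exactly the (5)-element subsets.
Count = C(8,5) = 8! / (5! * 3!) = 56.

56


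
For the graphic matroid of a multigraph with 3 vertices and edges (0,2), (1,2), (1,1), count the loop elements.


In a graphic matroid, a loop is a self-loop edge (u,u) with rank 0.
Examining all 3 edges for self-loops...
Self-loops found: (1,1)
Number of loops = 1.

1


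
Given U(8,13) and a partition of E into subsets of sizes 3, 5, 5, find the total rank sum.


r(Ai) = min(|Ai|, 8) for each part.
Sum = min(3,8) + min(5,8) + min(5,8)
    = 3 + 5 + 5
    = 13.

13


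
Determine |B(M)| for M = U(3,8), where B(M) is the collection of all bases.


Bases of U(3,8) are all 3-element subsets of the 8-element ground set.
Number of bases = C(8,3).
C(8,3) = (8 * 7 * 6) / (1 * 2 * 3) = 56.

56


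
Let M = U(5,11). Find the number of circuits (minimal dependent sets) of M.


In U(5,11), circuits are the (6)-element subsets.
Any set of 6 elements is dependent, and removing any one element gives
an independent set of size 5, so it is a minimal dependent set.
Number of circuits = C(11,6) = 11! / (6! * 5!) = 462.

462


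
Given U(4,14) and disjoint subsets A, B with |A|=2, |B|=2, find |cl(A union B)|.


|A union B| = 2 + 2 = 4 (disjoint).
In U(4,14), cl(S) = S if |S| < 4, else cl(S) = E.
Since 4 >= 4, cl(A union B) = E.
|cl(A union B)| = 14.

14


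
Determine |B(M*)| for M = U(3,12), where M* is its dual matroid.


The dual of U(r,n) is U(n-r, n) = U(9,12).
Bases of U(9,12) are all (9)-element subsets.
|B(M*)| = (12 choose 9) = 220.

220


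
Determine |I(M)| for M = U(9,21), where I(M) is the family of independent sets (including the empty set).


Independent sets of U(9,21) are all subsets of size <= 9.
Count = (21 choose 0) + (21 choose 1) + (21 choose 2) + (21 choose 3) + (21 choose 4) + (21 choose 5) + (21 choose 6) + (21 choose 7) + (21 choose 8) + (21 choose 9)
     = 1 + 21 + 210 + 1330 + 5985 + 20349 + 54264 + 116280 + 203490 + 293930
     = 695860.

695860


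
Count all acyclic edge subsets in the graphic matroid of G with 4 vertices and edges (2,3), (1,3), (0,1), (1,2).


An independent set in a graphic matroid is an acyclic edge subset.
G has 4 vertices and 4 edges.
Enumerate all 2^4 = 16 subsets, checking for acyclicity.
Total independent sets = 14.

14


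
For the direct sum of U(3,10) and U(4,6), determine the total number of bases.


Bases of a direct sum M1 + M2: |B| = |B(M1)| * |B(M2)|.
|B(U(3,10))| = C(10,3) = 120.
|B(U(4,6))| = C(6,4) = 15.
Total bases = 120 * 15 = 1800.

1800


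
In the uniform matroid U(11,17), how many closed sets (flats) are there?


Flats of U(11,17): every subset of size < 11 is a flat, plus E itself.
Count = C(17,0) + C(17,1) + C(17,2) + C(17,3) + C(17,4) + C(17,5) + C(17,6) + C(17,7) + C(17,8) + C(17,9) + C(17,10) + 1
     = 1 + 17 + 136 + 680 + 2380 + 6188 + 12376 + 19448 + 24310 + 24310 + 19448 + 1
     = 109295.

109295


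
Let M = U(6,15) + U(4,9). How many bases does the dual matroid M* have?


(M1+M2)* = M1* + M2*.
M1* = U(9,15), bases: C(15,9) = 5005.
M2* = U(5,9), bases: C(9,5) = 126.
|B(M*)| = 5005 * 126 = 630630.

630630


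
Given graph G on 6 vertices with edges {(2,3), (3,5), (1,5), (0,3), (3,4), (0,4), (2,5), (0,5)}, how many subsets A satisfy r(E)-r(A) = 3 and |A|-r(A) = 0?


R(x,y) = sum over A in 2^E of x^(r(E)-r(A)) * y^(|A|-r(A)).
G has 6 vertices, 8 edges. r(E) = 5.
Enumerate all 2^8 = 256 subsets.
Count subsets with r(E)-r(A)=3 and |A|-r(A)=0: 28.

28


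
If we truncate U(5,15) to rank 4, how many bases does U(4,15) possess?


Truncating U(5,15) to rank 4 gives U(4,15).
Bases of U(4,15) are all 4-element subsets of 15 elements.
Number of bases = (15 choose 4) = 1365.

1365


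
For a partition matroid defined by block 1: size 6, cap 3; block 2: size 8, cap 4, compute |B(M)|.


A basis picks exactly ci elements from block i.
Number of bases = product of C(|Si|, ci).
= C(6,3) * C(8,4)
= 20 * 70
= 1400.

1400


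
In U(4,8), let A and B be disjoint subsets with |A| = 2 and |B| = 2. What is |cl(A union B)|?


|A union B| = 2 + 2 = 4 (disjoint).
In U(4,8), cl(S) = S if |S| < 4, else cl(S) = E.
Since 4 >= 4, cl(A union B) = E.
|cl(A union B)| = 8.

8


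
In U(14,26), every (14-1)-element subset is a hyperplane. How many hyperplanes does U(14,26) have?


Hyperplanes of U(14,26) are flats of rank 13.
In a uniform matroid, these are exactly the (13)-element subsets.
Count = C(26,13) = 10400600.

10400600


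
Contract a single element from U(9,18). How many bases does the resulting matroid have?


Contracting e from U(9,18) gives U(8,17).
Bases of U(8,17) = C(17,8) = 17! / (8! * 9!) = 24310.

24310


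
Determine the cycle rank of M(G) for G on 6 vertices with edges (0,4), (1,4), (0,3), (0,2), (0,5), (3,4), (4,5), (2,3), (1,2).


Cycle rank (nullity) = |E| - r(M) = |E| - (|V| - c).
|E| = 9, |V| = 6, c = 1.
Nullity = 9 - (6 - 1) = 9 - 5 = 4.

4


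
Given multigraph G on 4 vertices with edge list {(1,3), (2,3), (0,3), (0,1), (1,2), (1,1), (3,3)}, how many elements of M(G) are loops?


In a graphic matroid, a loop is a self-loop edge (u,u) with rank 0.
Examining all 7 edges for self-loops...
Self-loops found: (1,1), (3,3)
Number of loops = 2.

2


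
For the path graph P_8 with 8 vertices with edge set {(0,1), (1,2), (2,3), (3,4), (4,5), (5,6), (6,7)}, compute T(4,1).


A path on 8 vertices is a tree with 7 edges.
T(x,y) = x^(7) for any tree.
T(4,1) = 4^7 = 16384.

16384


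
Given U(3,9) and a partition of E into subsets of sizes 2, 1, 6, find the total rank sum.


r(Ai) = min(|Ai|, 3) for each part.
Sum = min(2,3) + min(1,3) + min(6,3)
    = 2 + 1 + 3
    = 6.

6


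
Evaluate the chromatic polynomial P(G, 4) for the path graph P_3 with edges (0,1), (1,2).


P(P_3, k) = k * (k-1)^(2).
P(4) = 4 * 3^2 = 4 * 9 = 36.

36


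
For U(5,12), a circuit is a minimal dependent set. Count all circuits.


In U(5,12), circuits are the (6)-element subsets.
Any set of 6 elements is dependent, and removing any one element gives
an independent set of size 5, so it is a minimal dependent set.
Number of circuits = (12 choose 6) = 924.

924


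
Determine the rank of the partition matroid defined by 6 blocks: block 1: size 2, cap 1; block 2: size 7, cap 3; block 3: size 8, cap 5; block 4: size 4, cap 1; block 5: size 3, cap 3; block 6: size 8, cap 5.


Rank of a partition matroid = sum of min(|Si|, ci) for each block.
= min(2,1) + min(7,3) + min(8,5) + min(4,1) + min(3,3) + min(8,5)
= 1 + 3 + 5 + 1 + 3 + 5
= 18.

18


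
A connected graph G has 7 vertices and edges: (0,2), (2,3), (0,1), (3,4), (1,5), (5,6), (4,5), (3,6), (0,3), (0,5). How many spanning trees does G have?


By Kirchhoff's matrix tree theorem, the number of spanning trees equals
the determinant of any cofactor of the Laplacian matrix L.
G has 7 vertices and 10 edges.
Computing the (6 x 6) cofactor determinant gives 84.

84


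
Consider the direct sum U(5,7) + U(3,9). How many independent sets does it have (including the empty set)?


For a direct sum, |I(M1+M2)| = |I(M1)| * |I(M2)|.
|I(U(5,7))| = sum C(7,k) for k=0..5 = 120.
|I(U(3,9))| = sum C(9,k) for k=0..3 = 130.
Total = 120 * 130 = 15600.

15600


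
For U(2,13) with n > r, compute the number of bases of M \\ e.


Deleting e from U(2,13) gives U(2,12) since n > r.
Bases of U(2,12) = C(12,2) = (12 * 11) / (1 * 2) = 66.

66


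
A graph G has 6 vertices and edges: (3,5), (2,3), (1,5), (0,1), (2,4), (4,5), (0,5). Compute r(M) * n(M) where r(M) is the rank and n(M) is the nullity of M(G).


r(M) = |V| - c = 6 - 1 = 5.
nullity = |E| - r(M) = 7 - 5 = 2.
Product = 5 * 2 = 10.

10


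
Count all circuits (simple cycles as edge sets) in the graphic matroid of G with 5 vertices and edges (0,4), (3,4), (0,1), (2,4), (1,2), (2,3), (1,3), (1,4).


A circuit in a graphic matroid = edge set of a simple cycle.
G has 5 vertices and 8 edges.
Enumerating all minimal edge subsets forming cycles...
Total circuits found: 12.

12


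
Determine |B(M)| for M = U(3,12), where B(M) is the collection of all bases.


Bases of U(3,12) are all 3-element subsets of the 12-element ground set.
Number of bases = C(12,3).
C(12,3) = 12! / (3! * 9!) = 220.

220


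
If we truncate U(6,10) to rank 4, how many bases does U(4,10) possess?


Truncating U(6,10) to rank 4 gives U(4,10).
Bases of U(4,10) are all 4-element subsets of 10 elements.
Number of bases = C(10,4) = 10! / (4! * 6!) = 210.

210


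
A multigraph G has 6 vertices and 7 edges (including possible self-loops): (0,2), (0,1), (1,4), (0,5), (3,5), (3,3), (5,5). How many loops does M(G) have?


In a graphic matroid, a loop is a self-loop edge (u,u) with rank 0.
Examining all 7 edges for self-loops...
Self-loops found: (3,3), (5,5)
Number of loops = 2.

2


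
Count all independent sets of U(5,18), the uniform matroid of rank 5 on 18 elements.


Independent sets of U(5,18) are all subsets of size <= 5.
Count = (18 choose 0) + (18 choose 1) + (18 choose 2) + (18 choose 3) + (18 choose 4) + (18 choose 5)
     = 1 + 18 + 153 + 816 + 3060 + 8568
     = 12616.

12616


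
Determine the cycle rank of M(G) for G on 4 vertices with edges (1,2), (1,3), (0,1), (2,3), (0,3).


Cycle rank (nullity) = |E| - r(M) = |E| - (|V| - c).
|E| = 5, |V| = 4, c = 1.
Nullity = 5 - (4 - 1) = 5 - 3 = 2.

2


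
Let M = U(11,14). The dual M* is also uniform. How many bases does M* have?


The dual of U(r,n) is U(n-r, n) = U(3,14).
Bases of U(3,14) are all (3)-element subsets.
|B(M*)| = C(14,3) = 14! / (3! * 11!) = 364.

364


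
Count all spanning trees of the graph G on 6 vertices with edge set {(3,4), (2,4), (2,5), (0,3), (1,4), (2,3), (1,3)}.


By Kirchhoff's matrix tree theorem, the number of spanning trees equals
the determinant of any cofactor of the Laplacian matrix L.
G has 6 vertices and 7 edges.
Computing the (5 x 5) cofactor determinant gives 8.

8


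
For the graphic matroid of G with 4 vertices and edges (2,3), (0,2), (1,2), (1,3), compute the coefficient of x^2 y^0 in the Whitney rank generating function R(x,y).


R(x,y) = sum over A in 2^E of x^(r(E)-r(A)) * y^(|A|-r(A)).
G has 4 vertices, 4 edges. r(E) = 3.
Enumerate all 2^4 = 16 subsets.
Count subsets with r(E)-r(A)=2 and |A|-r(A)=0: 4.

4


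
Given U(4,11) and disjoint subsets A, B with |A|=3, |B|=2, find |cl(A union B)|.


|A union B| = 3 + 2 = 5 (disjoint).
In U(4,11), cl(S) = S if |S| < 4, else cl(S) = E.
Since 5 >= 4, cl(A union B) = E.
|cl(A union B)| = 11.

11


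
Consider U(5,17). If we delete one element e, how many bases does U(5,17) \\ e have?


Deleting e from U(5,17) gives U(5,16) since n > r.
Bases of U(5,16) = C(16,5) = 4368.

4368


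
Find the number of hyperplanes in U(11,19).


Hyperplanes of U(11,19) are flats of rank 10.
In a uniform matroid, these are exactly the (10)-element subsets.
Count = (19 choose 10) = 92378.

92378


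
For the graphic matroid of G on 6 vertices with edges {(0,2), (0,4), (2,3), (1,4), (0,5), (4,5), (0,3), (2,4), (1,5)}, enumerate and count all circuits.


A circuit in a graphic matroid = edge set of a simple cycle.
G has 6 vertices and 9 edges.
Enumerating all minimal edge subsets forming cycles...
Total circuits found: 10.

10


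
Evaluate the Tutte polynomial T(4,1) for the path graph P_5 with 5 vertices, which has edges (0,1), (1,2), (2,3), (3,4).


A path on 5 vertices is a tree with 4 edges.
T(x,y) = x^(4) for any tree.
T(4,1) = 4^4 = 256.

256


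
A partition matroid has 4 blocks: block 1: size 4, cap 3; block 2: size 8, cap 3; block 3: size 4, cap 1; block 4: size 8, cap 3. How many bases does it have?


A basis picks exactly ci elements from block i.
Number of bases = product of C(|Si|, ci).
= C(4,3) * C(8,3) * C(4,1) * C(8,3)
= 4 * 56 * 4 * 56
= 50176.

50176


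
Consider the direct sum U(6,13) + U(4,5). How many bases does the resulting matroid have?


Bases of a direct sum M1 + M2: |B| = |B(M1)| * |B(M2)|.
|B(U(6,13))| = C(13,6) = 1716.
|B(U(4,5))| = C(5,4) = 5.
Total bases = 1716 * 5 = 8580.

8580


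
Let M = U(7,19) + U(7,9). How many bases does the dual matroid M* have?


(M1+M2)* = M1* + M2*.
M1* = U(12,19), bases: C(19,12) = 50388.
M2* = U(2,9), bases: C(9,2) = 36.
|B(M*)| = 50388 * 36 = 1813968.

1813968


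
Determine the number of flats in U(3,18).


Flats of U(3,18): every subset of size < 3 is a flat, plus E itself.
Count = C(18,0) + C(18,1) + C(18,2) + 1
     = 1 + 18 + 153 + 1
     = 173.

173


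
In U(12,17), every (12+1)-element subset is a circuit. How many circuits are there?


In U(12,17), circuits are the (13)-element subsets.
Any set of 13 elements is dependent, and removing any one element gives
an independent set of size 12, so it is a minimal dependent set.
Number of circuits = C(17,13) = 17! / (13! * 4!) = 2380.

2380


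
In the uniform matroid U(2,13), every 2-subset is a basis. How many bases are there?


Bases of U(2,13) are all 2-element subsets of the 13-element ground set.
Number of bases = C(13,2).
C(13,2) = 13! / (2! * 11!) = 78.

78


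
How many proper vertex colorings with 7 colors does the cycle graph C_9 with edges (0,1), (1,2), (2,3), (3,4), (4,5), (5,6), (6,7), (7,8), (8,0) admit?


P(C_9, k) = (k-1)^9 + (-1)^9*(k-1).
P(7) = (6)^9 - 6
= 10077696 - 6 = 10077690.

10077690


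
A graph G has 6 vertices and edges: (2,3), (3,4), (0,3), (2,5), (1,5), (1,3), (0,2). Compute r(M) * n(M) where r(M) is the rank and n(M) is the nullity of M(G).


r(M) = |V| - c = 6 - 1 = 5.
nullity = |E| - r(M) = 7 - 5 = 2.
Product = 5 * 2 = 10.

10


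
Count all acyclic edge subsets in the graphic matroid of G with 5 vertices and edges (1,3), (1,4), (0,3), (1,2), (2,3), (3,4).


An independent set in a graphic matroid is an acyclic edge subset.
G has 5 vertices and 6 edges.
Enumerate all 2^6 = 64 subsets, checking for acyclicity.
Total independent sets = 48.

48


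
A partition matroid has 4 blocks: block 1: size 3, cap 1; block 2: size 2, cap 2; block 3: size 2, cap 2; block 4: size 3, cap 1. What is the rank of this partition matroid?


Rank of a partition matroid = sum of min(|Si|, ci) for each block.
= min(3,1) + min(2,2) + min(2,2) + min(3,1)
= 1 + 2 + 2 + 1
= 6.

6


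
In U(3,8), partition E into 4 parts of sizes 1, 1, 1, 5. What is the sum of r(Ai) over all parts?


r(Ai) = min(|Ai|, 3) for each part.
Sum = min(1,3) + min(1,3) + min(1,3) + min(5,3)
    = 1 + 1 + 1 + 3
    = 6.

6


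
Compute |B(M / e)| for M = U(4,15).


Contracting e from U(4,15) gives U(3,14).
Bases of U(3,14) = C(14,3) = 14! / (3! * 11!) = 364.

364


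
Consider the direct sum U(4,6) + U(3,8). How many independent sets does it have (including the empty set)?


For a direct sum, |I(M1+M2)| = |I(M1)| * |I(M2)|.
|I(U(4,6))| = sum C(6,k) for k=0..4 = 57.
|I(U(3,8))| = sum C(8,k) for k=0..3 = 93.
Total = 57 * 93 = 5301.

5301


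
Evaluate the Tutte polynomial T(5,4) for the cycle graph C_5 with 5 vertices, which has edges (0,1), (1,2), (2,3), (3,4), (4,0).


T(C_5; x,y) = x + x^2 + ... + x^(4) + y.
T(5,4) = 5^1 + 5^2 + 5^3 + 5^4 + 4
= 5 + 25 + 125 + 625 + 4
= 784.

784


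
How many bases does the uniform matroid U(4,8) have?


Bases of U(4,8) are all 4-element subsets of the 8-element ground set.
Number of bases = C(8,4).
C(8,4) = (8 * 7 * 6 * 5) / (1 * 2 * 3 * 4) = 70.

70


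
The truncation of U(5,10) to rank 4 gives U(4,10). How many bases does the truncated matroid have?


Truncating U(5,10) to rank 4 gives U(4,10).
Bases of U(4,10) are all 4-element subsets of 10 elements.
Number of bases = C(10,4) = 10! / (4! * 6!) = 210.

210


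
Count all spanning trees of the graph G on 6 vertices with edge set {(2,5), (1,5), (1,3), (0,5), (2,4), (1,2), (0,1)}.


By Kirchhoff's matrix tree theorem, the number of spanning trees equals
the determinant of any cofactor of the Laplacian matrix L.
G has 6 vertices and 7 edges.
Computing the (5 x 5) cofactor determinant gives 8.

8


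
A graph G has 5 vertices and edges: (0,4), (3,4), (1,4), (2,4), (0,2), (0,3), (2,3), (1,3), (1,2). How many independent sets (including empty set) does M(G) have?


An independent set in a graphic matroid is an acyclic edge subset.
G has 5 vertices and 9 edges.
Enumerate all 2^9 = 512 subsets, checking for acyclicity.
Total independent sets = 198.

198


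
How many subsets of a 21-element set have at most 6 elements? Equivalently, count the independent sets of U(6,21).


Independent sets of U(6,21) are all subsets of size <= 6.
Count = C(21,0) + C(21,1) + C(21,2) + C(21,3) + C(21,4) + C(21,5) + C(21,6)
     = 1 + 21 + 210 + 1330 + 5985 + 20349 + 54264
     = 82160.

82160


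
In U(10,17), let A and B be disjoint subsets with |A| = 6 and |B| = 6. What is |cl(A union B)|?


|A union B| = 6 + 6 = 12 (disjoint).
In U(10,17), cl(S) = S if |S| < 10, else cl(S) = E.
Since 12 >= 10, cl(A union B) = E.
|cl(A union B)| = 17.

17


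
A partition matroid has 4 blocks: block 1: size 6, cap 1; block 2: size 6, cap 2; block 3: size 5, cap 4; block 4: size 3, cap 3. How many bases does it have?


A basis picks exactly ci elements from block i.
Number of bases = product of C(|Si|, ci).
= C(6,1) * C(6,2) * C(5,4) * C(3,3)
= 6 * 15 * 5 * 1
= 450.

450


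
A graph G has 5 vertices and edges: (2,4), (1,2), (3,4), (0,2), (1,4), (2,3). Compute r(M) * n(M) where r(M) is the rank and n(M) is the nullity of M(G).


r(M) = |V| - c = 5 - 1 = 4.
nullity = |E| - r(M) = 6 - 4 = 2.
Product = 4 * 2 = 8.

8


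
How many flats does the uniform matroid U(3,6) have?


Flats of U(3,6): every subset of size < 3 is a flat, plus E itself.
Count = C(6,0) + C(6,1) + C(6,2) + 1
     = 1 + 6 + 15 + 1
     = 23.

23


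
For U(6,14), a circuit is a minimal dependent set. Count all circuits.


In U(6,14), circuits are the (7)-element subsets.
Any set of 7 elements is dependent, and removing any one element gives
an independent set of size 6, so it is a minimal dependent set.
Number of circuits = C(14,7) = 3432.

3432


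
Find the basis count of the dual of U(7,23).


The dual of U(r,n) is U(n-r, n) = U(16,23).
Bases of U(16,23) are all (16)-element subsets.
|B(M*)| = C(23,16) = 23! / (16! * 7!) = 245157.

245157


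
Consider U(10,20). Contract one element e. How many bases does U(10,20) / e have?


Contracting e from U(10,20) gives U(9,19).
Bases of U(9,19) = C(19,9) = 19! / (9! * 10!) = 92378.

92378


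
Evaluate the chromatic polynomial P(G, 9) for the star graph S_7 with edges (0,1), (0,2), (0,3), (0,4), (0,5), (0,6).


P(tree, k) = k * (k-1)^(6) for any tree on 7 vertices.
P(9) = 9 * 8^6 = 9 * 262144 = 2359296.

2359296


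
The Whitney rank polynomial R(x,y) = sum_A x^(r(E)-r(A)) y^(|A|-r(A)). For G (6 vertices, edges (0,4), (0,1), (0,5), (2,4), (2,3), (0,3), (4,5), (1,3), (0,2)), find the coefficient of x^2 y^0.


R(x,y) = sum over A in 2^E of x^(r(E)-r(A)) * y^(|A|-r(A)).
G has 6 vertices, 9 edges. r(E) = 5.
Enumerate all 2^9 = 512 subsets.
Count subsets with r(E)-r(A)=2 and |A|-r(A)=0: 80.

80


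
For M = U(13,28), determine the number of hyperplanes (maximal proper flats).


Hyperplanes of U(13,28) are flats of rank 12.
In a uniform matroid, these are exactly the (12)-element subsets.
Count = C(28,12) = 28! / (12! * 16!) = 30421755.

30421755


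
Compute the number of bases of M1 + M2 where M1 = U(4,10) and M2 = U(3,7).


Bases of a direct sum M1 + M2: |B| = |B(M1)| * |B(M2)|.
|B(U(4,10))| = C(10,4) = 210.
|B(U(3,7))| = C(7,3) = 35.
Total bases = 210 * 35 = 7350.

7350


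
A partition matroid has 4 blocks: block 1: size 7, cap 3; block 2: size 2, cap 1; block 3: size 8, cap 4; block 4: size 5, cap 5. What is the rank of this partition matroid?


Rank of a partition matroid = sum of min(|Si|, ci) for each block.
= min(7,3) + min(2,1) + min(8,4) + min(5,5)
= 3 + 1 + 4 + 5
= 13.

13


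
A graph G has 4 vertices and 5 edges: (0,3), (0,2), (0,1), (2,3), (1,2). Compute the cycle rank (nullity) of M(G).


Cycle rank (nullity) = |E| - r(M) = |E| - (|V| - c).
|E| = 5, |V| = 4, c = 1.
Nullity = 5 - (4 - 1) = 5 - 3 = 2.

2


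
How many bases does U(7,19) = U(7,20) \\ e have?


Deleting e from U(7,20) gives U(7,19) since n > r.
Bases of U(7,19) = C(19,7) = 50388.

50388


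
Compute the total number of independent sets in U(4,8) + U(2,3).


For a direct sum, |I(M1+M2)| = |I(M1)| * |I(M2)|.
|I(U(4,8))| = sum C(8,k) for k=0..4 = 163.
|I(U(2,3))| = sum C(3,k) for k=0..2 = 7.
Total = 163 * 7 = 1141.

1141
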